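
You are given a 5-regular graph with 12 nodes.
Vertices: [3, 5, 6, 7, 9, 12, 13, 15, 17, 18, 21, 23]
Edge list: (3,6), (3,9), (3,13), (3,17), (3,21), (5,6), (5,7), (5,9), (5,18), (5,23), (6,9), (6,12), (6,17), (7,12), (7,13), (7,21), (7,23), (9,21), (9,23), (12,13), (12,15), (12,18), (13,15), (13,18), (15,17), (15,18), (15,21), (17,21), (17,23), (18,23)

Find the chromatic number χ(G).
Clique number ω(G) = 4 (lower bound: χ ≥ ω).
The clique on [12, 13, 15, 18] has size 4, forcing χ ≥ 4, and the coloring below uses 4 colors, so χ(G) = 4.
A valid 4-coloring: color 1: [7, 9, 17, 18]; color 2: [6, 13, 21, 23]; color 3: [3, 5, 12]; color 4: [15].

χ(G) = 4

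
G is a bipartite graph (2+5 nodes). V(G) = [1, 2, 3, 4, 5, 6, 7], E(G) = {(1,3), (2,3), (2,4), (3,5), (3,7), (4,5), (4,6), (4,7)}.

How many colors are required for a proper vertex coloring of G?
Clique number ω(G) = 2 (lower bound: χ ≥ ω).
The graph is bipartite (no odd cycle), so 2 colors suffice: χ(G) = 2.
A valid 2-coloring: color 1: [3, 4]; color 2: [1, 2, 5, 6, 7].

χ(G) = 2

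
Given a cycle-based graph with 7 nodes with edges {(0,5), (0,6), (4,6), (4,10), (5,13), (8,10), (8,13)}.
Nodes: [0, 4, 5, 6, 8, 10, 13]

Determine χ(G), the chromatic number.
Clique number ω(G) = 2 (lower bound: χ ≥ ω).
Odd cycle [6, 4, 10, 8, 13, 5, 0] needs 3 colors (χ ≥ 3).
The coloring below uses 3 colors, so χ(G) = 3.
A valid 3-coloring: color 1: [5, 6, 10]; color 2: [0, 4, 8]; color 3: [13].

χ(G) = 3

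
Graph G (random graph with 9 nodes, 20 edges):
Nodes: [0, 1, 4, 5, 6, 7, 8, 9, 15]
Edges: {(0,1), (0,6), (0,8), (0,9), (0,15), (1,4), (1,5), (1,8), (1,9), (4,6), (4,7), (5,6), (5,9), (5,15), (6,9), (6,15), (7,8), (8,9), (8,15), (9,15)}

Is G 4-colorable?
Yes, G is 4-colorable

A valid 4-coloring: color 1: [4, 9]; color 2: [1, 7, 15]; color 3: [6, 8]; color 4: [0, 5].
(χ(G) = 4 ≤ 4.)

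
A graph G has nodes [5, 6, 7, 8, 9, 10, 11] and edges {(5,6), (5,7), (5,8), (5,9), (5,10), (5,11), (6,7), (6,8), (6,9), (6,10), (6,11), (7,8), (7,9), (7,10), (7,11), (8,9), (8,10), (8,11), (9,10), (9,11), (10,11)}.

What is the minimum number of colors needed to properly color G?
χ(G) = 7

Clique number ω(G) = 7 (lower bound: χ ≥ ω).
The clique on [5, 6, 7, 8, 9, 10, 11] has size 7, forcing χ ≥ 7, and the coloring below uses 7 colors, so χ(G) = 7.
A valid 7-coloring: color 1: [6]; color 2: [7]; color 3: [8]; color 4: [9]; color 5: [11]; color 6: [10]; color 7: [5].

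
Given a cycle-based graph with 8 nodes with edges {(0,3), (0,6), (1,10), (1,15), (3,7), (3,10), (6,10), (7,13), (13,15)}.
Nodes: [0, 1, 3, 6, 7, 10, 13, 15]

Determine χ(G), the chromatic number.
Clique number ω(G) = 2 (lower bound: χ ≥ ω).
The graph is bipartite (no odd cycle), so 2 colors suffice: χ(G) = 2.
A valid 2-coloring: color 1: [0, 7, 10, 15]; color 2: [1, 3, 6, 13].

χ(G) = 2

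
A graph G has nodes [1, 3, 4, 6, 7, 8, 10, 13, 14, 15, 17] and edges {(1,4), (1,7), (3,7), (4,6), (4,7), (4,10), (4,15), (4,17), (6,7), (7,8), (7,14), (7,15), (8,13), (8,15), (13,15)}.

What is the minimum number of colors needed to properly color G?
Clique number ω(G) = 3 (lower bound: χ ≥ ω).
The clique on [8, 13, 15] has size 3, forcing χ ≥ 3, and the coloring below uses 3 colors, so χ(G) = 3.
A valid 3-coloring: color 1: [7, 10, 13, 17]; color 2: [3, 4, 8, 14]; color 3: [1, 6, 15].

χ(G) = 3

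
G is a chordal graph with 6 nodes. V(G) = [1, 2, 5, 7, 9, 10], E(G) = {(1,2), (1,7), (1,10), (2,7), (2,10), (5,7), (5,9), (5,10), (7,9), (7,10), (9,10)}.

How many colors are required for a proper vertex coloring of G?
χ(G) = 4

Clique number ω(G) = 4 (lower bound: χ ≥ ω).
The clique on [1, 2, 7, 10] has size 4, forcing χ ≥ 4, and the coloring below uses 4 colors, so χ(G) = 4.
A valid 4-coloring: color 1: [10]; color 2: [7]; color 3: [2, 9]; color 4: [1, 5].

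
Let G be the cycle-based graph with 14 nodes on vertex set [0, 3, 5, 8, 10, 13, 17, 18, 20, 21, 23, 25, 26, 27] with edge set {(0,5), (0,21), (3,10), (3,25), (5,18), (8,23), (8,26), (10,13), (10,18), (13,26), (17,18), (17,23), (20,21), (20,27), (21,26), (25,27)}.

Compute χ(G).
χ(G) = 3

Clique number ω(G) = 2 (lower bound: χ ≥ ω).
Odd cycle [10, 18, 5, 0, 21, 20, 27, 25, 3] needs 3 colors (χ ≥ 3).
The coloring below uses 3 colors, so χ(G) = 3.
A valid 3-coloring: color 1: [5, 10, 20, 23, 25, 26]; color 2: [3, 8, 13, 18, 21, 27]; color 3: [0, 17].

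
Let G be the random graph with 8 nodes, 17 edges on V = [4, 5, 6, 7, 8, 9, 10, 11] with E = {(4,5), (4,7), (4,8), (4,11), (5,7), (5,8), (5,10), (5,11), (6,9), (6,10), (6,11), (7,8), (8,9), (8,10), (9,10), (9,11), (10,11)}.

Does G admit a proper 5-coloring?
Yes, G is 5-colorable

A valid 5-coloring: color 1: [5, 6]; color 2: [8, 11]; color 3: [4, 10]; color 4: [7, 9].
(χ(G) = 4 ≤ 5.)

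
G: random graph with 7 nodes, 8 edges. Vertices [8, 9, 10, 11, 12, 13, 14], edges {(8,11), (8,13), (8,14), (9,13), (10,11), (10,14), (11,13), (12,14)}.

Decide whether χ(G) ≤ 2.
The clique on vertices [8, 11, 13] has size 3 > 2, so it alone needs 3 colors.

No, G is not 2-colorable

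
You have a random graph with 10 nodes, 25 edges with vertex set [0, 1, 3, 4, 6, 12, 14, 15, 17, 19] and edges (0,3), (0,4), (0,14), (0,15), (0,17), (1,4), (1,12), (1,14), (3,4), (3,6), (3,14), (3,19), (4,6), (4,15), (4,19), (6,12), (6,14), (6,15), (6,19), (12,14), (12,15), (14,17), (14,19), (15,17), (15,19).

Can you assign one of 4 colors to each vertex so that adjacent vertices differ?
Yes, G is 4-colorable

A valid 4-coloring: color 1: [4, 14]; color 2: [1, 6, 17]; color 3: [0, 12, 19]; color 4: [3, 15].
(χ(G) = 4 ≤ 4.)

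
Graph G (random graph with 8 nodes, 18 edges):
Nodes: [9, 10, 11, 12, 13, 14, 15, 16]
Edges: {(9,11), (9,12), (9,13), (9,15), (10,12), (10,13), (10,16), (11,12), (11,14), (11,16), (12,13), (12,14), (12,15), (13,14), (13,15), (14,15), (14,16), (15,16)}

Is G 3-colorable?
The clique on vertices [9, 12, 13, 15] has size 4 > 3, so it alone needs 4 colors.

No, G is not 3-colorable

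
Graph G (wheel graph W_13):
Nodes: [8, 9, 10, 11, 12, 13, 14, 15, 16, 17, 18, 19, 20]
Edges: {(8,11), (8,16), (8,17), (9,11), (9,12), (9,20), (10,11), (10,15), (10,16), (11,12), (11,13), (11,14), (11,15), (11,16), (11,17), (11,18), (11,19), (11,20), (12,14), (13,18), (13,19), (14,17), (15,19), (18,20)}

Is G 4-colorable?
A valid 4-coloring: color 1: [11]; color 2: [8, 9, 10, 14, 18, 19]; color 3: [12, 13, 15, 16, 17, 20].
(χ(G) = 3 ≤ 4.)

Yes, G is 4-colorable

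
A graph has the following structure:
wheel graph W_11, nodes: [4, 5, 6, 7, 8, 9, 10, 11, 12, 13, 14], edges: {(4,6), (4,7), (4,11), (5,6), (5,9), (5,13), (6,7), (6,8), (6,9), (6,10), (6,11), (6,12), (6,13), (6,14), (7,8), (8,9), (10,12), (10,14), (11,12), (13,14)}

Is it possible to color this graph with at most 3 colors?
A valid 3-coloring: color 1: [6]; color 2: [7, 9, 10, 11, 13]; color 3: [4, 5, 8, 12, 14].
(χ(G) = 3 ≤ 3.)

Yes, G is 3-colorable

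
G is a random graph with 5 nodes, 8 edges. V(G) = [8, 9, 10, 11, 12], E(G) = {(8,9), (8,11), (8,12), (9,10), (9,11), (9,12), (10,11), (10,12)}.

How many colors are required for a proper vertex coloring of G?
Clique number ω(G) = 3 (lower bound: χ ≥ ω).
The clique on [8, 9, 11] has size 3, forcing χ ≥ 3, and the coloring below uses 3 colors, so χ(G) = 3.
A valid 3-coloring: color 1: [9]; color 2: [8, 10]; color 3: [11, 12].

χ(G) = 3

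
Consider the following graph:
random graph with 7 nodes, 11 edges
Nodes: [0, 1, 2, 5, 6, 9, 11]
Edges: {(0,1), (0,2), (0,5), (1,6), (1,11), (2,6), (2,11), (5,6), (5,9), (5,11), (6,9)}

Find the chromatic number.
Clique number ω(G) = 3 (lower bound: χ ≥ ω).
The clique on [5, 6, 9] has size 3, forcing χ ≥ 3, and the coloring below uses 3 colors, so χ(G) = 3.
A valid 3-coloring: color 1: [0, 6, 11]; color 2: [1, 2, 5]; color 3: [9].

χ(G) = 3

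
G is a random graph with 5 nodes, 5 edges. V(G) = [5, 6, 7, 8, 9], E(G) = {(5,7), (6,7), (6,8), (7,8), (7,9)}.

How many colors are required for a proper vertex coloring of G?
Clique number ω(G) = 3 (lower bound: χ ≥ ω).
The clique on [6, 7, 8] has size 3, forcing χ ≥ 3, and the coloring below uses 3 colors, so χ(G) = 3.
A valid 3-coloring: color 1: [7]; color 2: [5, 8, 9]; color 3: [6].

χ(G) = 3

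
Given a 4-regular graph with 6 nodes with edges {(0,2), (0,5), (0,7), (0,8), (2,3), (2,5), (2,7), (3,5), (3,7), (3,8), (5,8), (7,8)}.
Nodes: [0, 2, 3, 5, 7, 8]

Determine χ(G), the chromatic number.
χ(G) = 3

Clique number ω(G) = 3 (lower bound: χ ≥ ω).
The clique on [0, 5, 8] has size 3, forcing χ ≥ 3, and the coloring below uses 3 colors, so χ(G) = 3.
A valid 3-coloring: color 1: [5, 7]; color 2: [2, 8]; color 3: [0, 3].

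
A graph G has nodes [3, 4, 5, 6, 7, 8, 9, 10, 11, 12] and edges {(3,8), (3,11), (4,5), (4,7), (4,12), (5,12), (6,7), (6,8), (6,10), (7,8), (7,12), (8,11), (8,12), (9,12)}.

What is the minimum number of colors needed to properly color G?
χ(G) = 3

Clique number ω(G) = 3 (lower bound: χ ≥ ω).
The clique on [4, 5, 12] has size 3, forcing χ ≥ 3, and the coloring below uses 3 colors, so χ(G) = 3.
A valid 3-coloring: color 1: [4, 8, 9, 10]; color 2: [6, 11, 12]; color 3: [3, 5, 7].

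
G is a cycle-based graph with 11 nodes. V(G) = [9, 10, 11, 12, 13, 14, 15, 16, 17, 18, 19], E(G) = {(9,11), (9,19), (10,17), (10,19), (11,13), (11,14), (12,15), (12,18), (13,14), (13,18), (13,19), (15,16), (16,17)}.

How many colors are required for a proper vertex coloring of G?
Clique number ω(G) = 3 (lower bound: χ ≥ ω).
The clique on [11, 13, 14] has size 3, forcing χ ≥ 3, and the coloring below uses 3 colors, so χ(G) = 3.
A valid 3-coloring: color 1: [9, 10, 12, 13, 16]; color 2: [11, 15, 17, 18, 19]; color 3: [14].

χ(G) = 3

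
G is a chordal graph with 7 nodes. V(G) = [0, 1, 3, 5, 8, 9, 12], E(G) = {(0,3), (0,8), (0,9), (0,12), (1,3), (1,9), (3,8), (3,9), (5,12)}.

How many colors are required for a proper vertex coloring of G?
Clique number ω(G) = 3 (lower bound: χ ≥ ω).
The clique on [0, 3, 8] has size 3, forcing χ ≥ 3, and the coloring below uses 3 colors, so χ(G) = 3.
A valid 3-coloring: color 1: [3, 12]; color 2: [0, 1, 5]; color 3: [8, 9].

χ(G) = 3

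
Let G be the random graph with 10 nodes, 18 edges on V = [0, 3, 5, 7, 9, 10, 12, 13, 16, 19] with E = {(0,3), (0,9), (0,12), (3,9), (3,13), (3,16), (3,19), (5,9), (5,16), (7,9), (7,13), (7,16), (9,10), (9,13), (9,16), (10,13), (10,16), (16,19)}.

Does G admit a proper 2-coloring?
The clique on vertices [0, 3, 9] has size 3 > 2, so it alone needs 3 colors.

No, G is not 2-colorable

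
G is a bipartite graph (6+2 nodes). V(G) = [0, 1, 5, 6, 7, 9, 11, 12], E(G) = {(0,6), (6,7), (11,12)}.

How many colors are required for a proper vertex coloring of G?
χ(G) = 2

Clique number ω(G) = 2 (lower bound: χ ≥ ω).
The graph is bipartite (no odd cycle), so 2 colors suffice: χ(G) = 2.
A valid 2-coloring: color 1: [1, 5, 6, 9, 12]; color 2: [0, 7, 11].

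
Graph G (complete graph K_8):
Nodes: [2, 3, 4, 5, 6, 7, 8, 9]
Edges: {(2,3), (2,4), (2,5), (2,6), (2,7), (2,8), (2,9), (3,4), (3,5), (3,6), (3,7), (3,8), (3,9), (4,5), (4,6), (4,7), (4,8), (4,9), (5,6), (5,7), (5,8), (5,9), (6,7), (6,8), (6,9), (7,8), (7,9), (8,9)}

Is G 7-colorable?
No, G is not 7-colorable

The clique on vertices [2, 3, 4, 5, 6, 7, 8, 9] has size 8 > 7, so it alone needs 8 colors.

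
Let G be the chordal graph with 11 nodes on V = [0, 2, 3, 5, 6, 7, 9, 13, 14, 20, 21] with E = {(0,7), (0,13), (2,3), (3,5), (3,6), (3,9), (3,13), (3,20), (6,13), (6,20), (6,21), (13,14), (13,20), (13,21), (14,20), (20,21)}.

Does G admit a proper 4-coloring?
A valid 4-coloring: color 1: [2, 5, 7, 9, 13]; color 2: [0, 3, 14, 21]; color 3: [20]; color 4: [6].
(χ(G) = 4 ≤ 4.)

Yes, G is 4-colorable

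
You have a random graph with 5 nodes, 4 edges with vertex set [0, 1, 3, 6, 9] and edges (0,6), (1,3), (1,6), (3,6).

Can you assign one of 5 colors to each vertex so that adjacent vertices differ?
Yes, G is 5-colorable

A valid 5-coloring: color 1: [6, 9]; color 2: [0, 3]; color 3: [1].
(χ(G) = 3 ≤ 5.)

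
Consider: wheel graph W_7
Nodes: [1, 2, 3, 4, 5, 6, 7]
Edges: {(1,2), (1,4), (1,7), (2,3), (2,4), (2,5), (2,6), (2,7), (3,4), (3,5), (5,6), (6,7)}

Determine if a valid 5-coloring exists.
A valid 5-coloring: color 1: [2]; color 2: [1, 3, 6]; color 3: [4, 5, 7].
(χ(G) = 3 ≤ 5.)

Yes, G is 5-colorable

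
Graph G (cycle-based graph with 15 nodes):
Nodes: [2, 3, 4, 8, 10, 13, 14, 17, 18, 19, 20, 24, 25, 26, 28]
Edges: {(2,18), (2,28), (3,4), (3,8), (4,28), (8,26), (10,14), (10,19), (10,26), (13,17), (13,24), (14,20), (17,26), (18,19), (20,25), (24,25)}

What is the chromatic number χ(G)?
Clique number ω(G) = 2 (lower bound: χ ≥ ω).
Odd cycle [18, 2, 28, 4, 3, 8, 26, 10, 19] needs 3 colors (χ ≥ 3).
The coloring below uses 3 colors, so χ(G) = 3.
A valid 3-coloring: color 1: [3, 10, 17, 18, 20, 24, 28]; color 2: [2, 4, 13, 14, 19, 25, 26]; color 3: [8].

χ(G) = 3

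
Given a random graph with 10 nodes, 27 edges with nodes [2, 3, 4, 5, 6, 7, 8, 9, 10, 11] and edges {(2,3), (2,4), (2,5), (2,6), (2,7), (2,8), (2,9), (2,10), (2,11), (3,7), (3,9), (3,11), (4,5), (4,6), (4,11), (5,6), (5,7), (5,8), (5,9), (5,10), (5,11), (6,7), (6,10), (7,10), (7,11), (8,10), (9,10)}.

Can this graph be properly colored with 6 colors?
Yes, G is 6-colorable

A valid 6-coloring: color 1: [2]; color 2: [3, 5]; color 3: [4, 7, 8, 9]; color 4: [10, 11]; color 5: [6].
(χ(G) = 5 ≤ 6.)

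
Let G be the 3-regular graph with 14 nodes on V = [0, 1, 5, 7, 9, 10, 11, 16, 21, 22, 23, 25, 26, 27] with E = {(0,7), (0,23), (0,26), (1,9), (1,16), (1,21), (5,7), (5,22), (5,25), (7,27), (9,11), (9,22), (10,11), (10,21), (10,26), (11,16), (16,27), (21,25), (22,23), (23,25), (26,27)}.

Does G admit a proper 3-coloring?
Yes, G is 3-colorable

A valid 3-coloring: color 1: [5, 9, 16, 21, 23, 26]; color 2: [0, 1, 11, 22, 25, 27]; color 3: [7, 10].
(χ(G) = 3 ≤ 3.)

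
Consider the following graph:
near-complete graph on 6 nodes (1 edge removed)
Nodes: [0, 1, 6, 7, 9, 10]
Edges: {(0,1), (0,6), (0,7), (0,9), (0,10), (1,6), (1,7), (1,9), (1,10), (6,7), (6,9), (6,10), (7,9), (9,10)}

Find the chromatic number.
χ(G) = 5

Clique number ω(G) = 5 (lower bound: χ ≥ ω).
The clique on [0, 1, 6, 9, 10] has size 5, forcing χ ≥ 5, and the coloring below uses 5 colors, so χ(G) = 5.
A valid 5-coloring: color 1: [6]; color 2: [0]; color 3: [1]; color 4: [9]; color 5: [7, 10].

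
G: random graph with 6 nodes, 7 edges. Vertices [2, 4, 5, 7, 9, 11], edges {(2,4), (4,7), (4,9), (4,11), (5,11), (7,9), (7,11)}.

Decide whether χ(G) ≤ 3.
Yes, G is 3-colorable

A valid 3-coloring: color 1: [4, 5]; color 2: [2, 7]; color 3: [9, 11].
(χ(G) = 3 ≤ 3.)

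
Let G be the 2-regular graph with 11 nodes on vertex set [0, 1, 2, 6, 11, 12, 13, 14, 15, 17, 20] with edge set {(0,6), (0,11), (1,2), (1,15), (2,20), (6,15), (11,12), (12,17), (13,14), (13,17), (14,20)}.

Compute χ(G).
Clique number ω(G) = 2 (lower bound: χ ≥ ω).
Odd cycle [11, 0, 6, 15, 1, 2, 20, 14, 13, 17, 12] needs 3 colors (χ ≥ 3).
The coloring below uses 3 colors, so χ(G) = 3.
A valid 3-coloring: color 1: [1, 6, 11, 14, 17]; color 2: [0, 12, 13, 15, 20]; color 3: [2].

χ(G) = 3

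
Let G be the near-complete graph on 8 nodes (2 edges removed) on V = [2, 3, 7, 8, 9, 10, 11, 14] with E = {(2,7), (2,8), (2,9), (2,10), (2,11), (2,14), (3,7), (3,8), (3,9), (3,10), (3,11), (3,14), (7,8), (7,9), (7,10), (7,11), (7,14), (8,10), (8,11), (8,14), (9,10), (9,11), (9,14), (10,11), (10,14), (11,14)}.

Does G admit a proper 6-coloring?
Yes, G is 6-colorable

A valid 6-coloring: color 1: [10]; color 2: [7]; color 3: [14]; color 4: [11]; color 5: [8, 9]; color 6: [2, 3].
(χ(G) = 6 ≤ 6.)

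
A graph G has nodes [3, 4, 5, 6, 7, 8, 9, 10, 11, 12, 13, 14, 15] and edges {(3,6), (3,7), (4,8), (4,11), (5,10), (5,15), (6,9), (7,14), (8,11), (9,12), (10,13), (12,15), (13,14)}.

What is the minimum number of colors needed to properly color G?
Clique number ω(G) = 3 (lower bound: χ ≥ ω).
The clique on [4, 8, 11] has size 3, forcing χ ≥ 3, and the coloring below uses 3 colors, so χ(G) = 3.
A valid 3-coloring: color 1: [3, 4, 9, 10, 14, 15]; color 2: [5, 6, 7, 8, 12, 13]; color 3: [11].

χ(G) = 3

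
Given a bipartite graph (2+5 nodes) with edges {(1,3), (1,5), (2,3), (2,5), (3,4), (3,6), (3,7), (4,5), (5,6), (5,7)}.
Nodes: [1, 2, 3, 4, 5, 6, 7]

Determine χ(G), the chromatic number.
χ(G) = 2

Clique number ω(G) = 2 (lower bound: χ ≥ ω).
The graph is bipartite (no odd cycle), so 2 colors suffice: χ(G) = 2.
A valid 2-coloring: color 1: [3, 5]; color 2: [1, 2, 4, 6, 7].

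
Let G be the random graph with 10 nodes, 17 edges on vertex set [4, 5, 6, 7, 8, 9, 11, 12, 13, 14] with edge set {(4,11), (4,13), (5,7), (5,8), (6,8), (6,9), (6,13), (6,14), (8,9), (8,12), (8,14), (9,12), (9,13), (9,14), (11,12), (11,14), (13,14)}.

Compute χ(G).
χ(G) = 4

Clique number ω(G) = 4 (lower bound: χ ≥ ω).
The clique on [6, 8, 9, 14] has size 4, forcing χ ≥ 4, and the coloring below uses 4 colors, so χ(G) = 4.
A valid 4-coloring: color 1: [4, 5, 12, 14]; color 2: [7, 9, 11]; color 3: [8, 13]; color 4: [6].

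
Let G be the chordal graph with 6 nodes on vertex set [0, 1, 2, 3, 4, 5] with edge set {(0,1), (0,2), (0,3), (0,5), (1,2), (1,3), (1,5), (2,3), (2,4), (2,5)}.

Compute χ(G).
Clique number ω(G) = 4 (lower bound: χ ≥ ω).
The clique on [0, 1, 2, 3] has size 4, forcing χ ≥ 4, and the coloring below uses 4 colors, so χ(G) = 4.
A valid 4-coloring: color 1: [2]; color 2: [0, 4]; color 3: [1]; color 4: [3, 5].

χ(G) = 4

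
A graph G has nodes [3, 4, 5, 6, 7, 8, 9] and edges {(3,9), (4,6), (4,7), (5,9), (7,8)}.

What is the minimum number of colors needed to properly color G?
χ(G) = 2

Clique number ω(G) = 2 (lower bound: χ ≥ ω).
The graph is bipartite (no odd cycle), so 2 colors suffice: χ(G) = 2.
A valid 2-coloring: color 1: [6, 7, 9]; color 2: [3, 4, 5, 8].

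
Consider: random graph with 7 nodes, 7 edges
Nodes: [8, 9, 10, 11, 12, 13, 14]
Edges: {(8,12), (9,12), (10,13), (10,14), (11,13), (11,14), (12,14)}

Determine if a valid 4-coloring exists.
A valid 4-coloring: color 1: [10, 11, 12]; color 2: [8, 9, 13, 14].
(χ(G) = 2 ≤ 4.)

Yes, G is 4-colorable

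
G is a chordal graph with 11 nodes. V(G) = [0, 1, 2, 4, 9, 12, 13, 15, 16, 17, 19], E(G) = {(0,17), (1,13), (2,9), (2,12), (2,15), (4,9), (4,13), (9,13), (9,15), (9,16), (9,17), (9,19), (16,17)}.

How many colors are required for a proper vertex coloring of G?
Clique number ω(G) = 3 (lower bound: χ ≥ ω).
The clique on [2, 9, 15] has size 3, forcing χ ≥ 3, and the coloring below uses 3 colors, so χ(G) = 3.
A valid 3-coloring: color 1: [0, 1, 9, 12]; color 2: [2, 13, 17, 19]; color 3: [4, 15, 16].

χ(G) = 3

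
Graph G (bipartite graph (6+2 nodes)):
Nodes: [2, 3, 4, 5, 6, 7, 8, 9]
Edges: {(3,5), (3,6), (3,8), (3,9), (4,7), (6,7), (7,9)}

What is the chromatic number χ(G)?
χ(G) = 2

Clique number ω(G) = 2 (lower bound: χ ≥ ω).
The graph is bipartite (no odd cycle), so 2 colors suffice: χ(G) = 2.
A valid 2-coloring: color 1: [2, 3, 7]; color 2: [4, 5, 6, 8, 9].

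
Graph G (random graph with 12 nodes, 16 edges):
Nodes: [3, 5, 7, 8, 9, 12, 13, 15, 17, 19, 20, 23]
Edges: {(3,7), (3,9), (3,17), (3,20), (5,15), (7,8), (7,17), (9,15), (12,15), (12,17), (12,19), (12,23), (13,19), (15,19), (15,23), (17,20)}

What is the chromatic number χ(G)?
Clique number ω(G) = 3 (lower bound: χ ≥ ω).
The clique on [3, 17, 20] has size 3, forcing χ ≥ 3, and the coloring below uses 3 colors, so χ(G) = 3.
A valid 3-coloring: color 1: [8, 13, 15, 17]; color 2: [3, 5, 12]; color 3: [7, 9, 19, 20, 23].

χ(G) = 3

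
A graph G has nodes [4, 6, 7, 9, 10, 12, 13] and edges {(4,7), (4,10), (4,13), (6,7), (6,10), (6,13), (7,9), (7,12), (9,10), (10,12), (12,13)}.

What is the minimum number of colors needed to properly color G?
Clique number ω(G) = 2 (lower bound: χ ≥ ω).
The graph is bipartite (no odd cycle), so 2 colors suffice: χ(G) = 2.
A valid 2-coloring: color 1: [7, 10, 13]; color 2: [4, 6, 9, 12].

χ(G) = 2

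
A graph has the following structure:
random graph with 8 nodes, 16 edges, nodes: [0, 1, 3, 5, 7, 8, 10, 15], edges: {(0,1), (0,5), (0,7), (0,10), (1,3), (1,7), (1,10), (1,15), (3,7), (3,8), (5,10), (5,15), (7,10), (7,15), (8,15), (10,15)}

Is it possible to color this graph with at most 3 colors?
No, G is not 3-colorable

The clique on vertices [0, 1, 7, 10] has size 4 > 3, so it alone needs 4 colors.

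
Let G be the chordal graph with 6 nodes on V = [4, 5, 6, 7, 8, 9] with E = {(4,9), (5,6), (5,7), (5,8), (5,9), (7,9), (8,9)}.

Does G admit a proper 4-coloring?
Yes, G is 4-colorable

A valid 4-coloring: color 1: [6, 9]; color 2: [4, 5]; color 3: [7, 8].
(χ(G) = 3 ≤ 4.)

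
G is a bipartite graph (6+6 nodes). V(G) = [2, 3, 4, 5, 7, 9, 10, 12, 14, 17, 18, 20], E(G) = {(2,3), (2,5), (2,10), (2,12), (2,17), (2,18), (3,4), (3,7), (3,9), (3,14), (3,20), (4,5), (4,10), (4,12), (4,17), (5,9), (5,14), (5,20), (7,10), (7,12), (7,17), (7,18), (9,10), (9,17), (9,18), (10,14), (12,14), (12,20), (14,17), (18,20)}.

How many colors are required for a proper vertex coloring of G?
Clique number ω(G) = 2 (lower bound: χ ≥ ω).
The graph is bipartite (no odd cycle), so 2 colors suffice: χ(G) = 2.
A valid 2-coloring: color 1: [2, 4, 7, 9, 14, 20]; color 2: [3, 5, 10, 12, 17, 18].

χ(G) = 2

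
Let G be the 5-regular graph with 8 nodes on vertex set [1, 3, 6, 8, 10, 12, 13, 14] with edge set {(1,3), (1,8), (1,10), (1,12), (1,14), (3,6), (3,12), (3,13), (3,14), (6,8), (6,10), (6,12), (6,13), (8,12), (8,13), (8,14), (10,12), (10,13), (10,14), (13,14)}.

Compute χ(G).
χ(G) = 4

Clique number ω(G) = 3 (lower bound: χ ≥ ω).
Odd cycle [14, 13, 6, 12, 1] needs 3 colors (χ ≥ 3).
Vertex 3 is adjacent to every vertex of [1, 6, 12, 13, 14], which already need 3 colors among themselves, so 3 needs a new color (χ ≥ 4).
The coloring below uses 4 colors, so χ(G) = 4.
A valid 4-coloring: color 1: [3, 8, 10]; color 2: [12, 14]; color 3: [1, 6]; color 4: [13].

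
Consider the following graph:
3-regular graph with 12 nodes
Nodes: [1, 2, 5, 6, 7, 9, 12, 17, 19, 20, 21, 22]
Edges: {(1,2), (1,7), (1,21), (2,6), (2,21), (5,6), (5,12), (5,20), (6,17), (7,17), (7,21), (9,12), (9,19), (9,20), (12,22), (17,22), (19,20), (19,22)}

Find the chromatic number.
Clique number ω(G) = 3 (lower bound: χ ≥ ω).
The clique on [1, 2, 21] has size 3, forcing χ ≥ 3, and the coloring below uses 3 colors, so χ(G) = 3.
A valid 3-coloring: color 1: [1, 6, 12, 19]; color 2: [2, 5, 7, 9, 22]; color 3: [17, 20, 21].

χ(G) = 3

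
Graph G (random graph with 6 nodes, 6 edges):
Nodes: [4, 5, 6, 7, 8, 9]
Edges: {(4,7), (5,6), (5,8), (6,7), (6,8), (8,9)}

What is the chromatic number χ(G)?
Clique number ω(G) = 3 (lower bound: χ ≥ ω).
The clique on [5, 6, 8] has size 3, forcing χ ≥ 3, and the coloring below uses 3 colors, so χ(G) = 3.
A valid 3-coloring: color 1: [7, 8]; color 2: [4, 6, 9]; color 3: [5].

χ(G) = 3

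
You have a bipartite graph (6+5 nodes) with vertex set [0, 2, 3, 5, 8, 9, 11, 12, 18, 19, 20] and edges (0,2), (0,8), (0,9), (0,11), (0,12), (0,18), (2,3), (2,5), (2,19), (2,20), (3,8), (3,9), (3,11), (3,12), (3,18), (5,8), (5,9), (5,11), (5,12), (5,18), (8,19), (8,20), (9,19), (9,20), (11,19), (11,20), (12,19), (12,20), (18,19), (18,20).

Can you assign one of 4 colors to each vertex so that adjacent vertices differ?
A valid 4-coloring: color 1: [0, 3, 5, 19, 20]; color 2: [2, 8, 9, 11, 12, 18].
(χ(G) = 2 ≤ 4.)

Yes, G is 4-colorable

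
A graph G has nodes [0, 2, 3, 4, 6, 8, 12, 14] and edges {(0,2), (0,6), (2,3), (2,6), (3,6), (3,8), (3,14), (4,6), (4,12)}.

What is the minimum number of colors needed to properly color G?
Clique number ω(G) = 3 (lower bound: χ ≥ ω).
The clique on [0, 2, 6] has size 3, forcing χ ≥ 3, and the coloring below uses 3 colors, so χ(G) = 3.
A valid 3-coloring: color 1: [6, 8, 12, 14]; color 2: [0, 3, 4]; color 3: [2].

χ(G) = 3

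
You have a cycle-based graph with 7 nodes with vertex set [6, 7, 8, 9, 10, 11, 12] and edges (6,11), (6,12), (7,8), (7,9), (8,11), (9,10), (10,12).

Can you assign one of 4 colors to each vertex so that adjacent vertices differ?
Yes, G is 4-colorable

A valid 4-coloring: color 1: [6, 7, 10]; color 2: [9, 11, 12]; color 3: [8].
(χ(G) = 3 ≤ 4.)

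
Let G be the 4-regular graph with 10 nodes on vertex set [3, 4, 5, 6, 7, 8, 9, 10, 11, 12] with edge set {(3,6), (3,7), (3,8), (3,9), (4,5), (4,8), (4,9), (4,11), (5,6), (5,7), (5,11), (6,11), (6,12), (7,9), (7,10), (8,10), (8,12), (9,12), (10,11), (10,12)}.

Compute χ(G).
χ(G) = 4

Clique number ω(G) = 3 (lower bound: χ ≥ ω).
Suppose a proper 3-coloring c exists. The clique [3, 7, 9] takes 3 distinct colors; by symmetry let c(3) = 1, c(7) = 2, c(9) = 3.
- Vertex 4: neighbors [9] already have colors [3]; try each remaining color.
- Case c(4) = 1:
  - Vertex 5: neighbors [4, 7] already have colors [1, 2] ⇒ c(5) = 3.
  - Vertex 6: neighbors [3, 5] already have colors [1, 3] ⇒ c(6) = 2.
  - Vertex 11: neighbors [4, 6, 5] already have colors [1, 2, 3] — all 3 colors blocked. Contradiction.
- Case c(4) = 2:
  - Vertex 8: neighbors [3, 4] already have colors [1, 2] ⇒ c(8) = 3.
  - Vertex 10: neighbors [7, 8] already have colors [2, 3] ⇒ c(10) = 1.
  - Vertex 11: neighbors [10, 4] already have colors [1, 2] ⇒ c(11) = 3.
  - Vertex 6: neighbors [3, 11] already have colors [1, 3] ⇒ c(6) = 2.
  - Vertex 12: neighbors [10, 6, 8] already have colors [1, 2, 3] — all 3 colors blocked. Contradiction.
Every case ends in a contradiction, so G has no proper 3-coloring (χ ≥ 4).
The coloring below uses 4 colors, so χ(G) = 4.
A valid 4-coloring: color 1: [4, 7, 12]; color 2: [6, 9, 10]; color 3: [8, 11]; color 4: [3, 5].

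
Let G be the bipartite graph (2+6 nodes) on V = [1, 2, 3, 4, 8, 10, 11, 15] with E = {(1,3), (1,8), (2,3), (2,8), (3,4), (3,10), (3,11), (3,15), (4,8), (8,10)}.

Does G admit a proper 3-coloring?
Yes, G is 3-colorable

A valid 3-coloring: color 1: [3, 8]; color 2: [1, 2, 4, 10, 11, 15].
(χ(G) = 2 ≤ 3.)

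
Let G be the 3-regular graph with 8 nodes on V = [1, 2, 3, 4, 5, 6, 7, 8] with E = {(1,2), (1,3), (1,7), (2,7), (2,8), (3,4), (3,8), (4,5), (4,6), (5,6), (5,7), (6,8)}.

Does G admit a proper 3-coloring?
A valid 3-coloring: color 1: [2, 3, 6]; color 2: [1, 5, 8]; color 3: [4, 7].
(χ(G) = 3 ≤ 3.)

Yes, G is 3-colorable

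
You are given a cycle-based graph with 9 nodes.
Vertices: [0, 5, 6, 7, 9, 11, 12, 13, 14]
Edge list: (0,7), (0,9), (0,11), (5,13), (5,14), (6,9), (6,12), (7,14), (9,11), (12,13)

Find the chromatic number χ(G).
χ(G) = 3

Clique number ω(G) = 3 (lower bound: χ ≥ ω).
The clique on [0, 9, 11] has size 3, forcing χ ≥ 3, and the coloring below uses 3 colors, so χ(G) = 3.
A valid 3-coloring: color 1: [0, 6, 13, 14]; color 2: [5, 7, 9, 12]; color 3: [11].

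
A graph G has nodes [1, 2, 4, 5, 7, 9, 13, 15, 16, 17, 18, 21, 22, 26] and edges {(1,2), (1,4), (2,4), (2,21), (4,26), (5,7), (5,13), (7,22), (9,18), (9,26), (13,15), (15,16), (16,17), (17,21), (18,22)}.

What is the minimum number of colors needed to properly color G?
χ(G) = 3

Clique number ω(G) = 3 (lower bound: χ ≥ ω).
The clique on [1, 2, 4] has size 3, forcing χ ≥ 3, and the coloring below uses 3 colors, so χ(G) = 3.
A valid 3-coloring: color 1: [2, 7, 13, 16, 18, 26]; color 2: [4, 5, 9, 15, 21, 22]; color 3: [1, 17].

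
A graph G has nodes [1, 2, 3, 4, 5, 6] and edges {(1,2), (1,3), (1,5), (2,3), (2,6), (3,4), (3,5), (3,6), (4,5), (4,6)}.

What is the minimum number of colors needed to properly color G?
χ(G) = 4

Clique number ω(G) = 3 (lower bound: χ ≥ ω).
Odd cycle [4, 5, 1, 2, 6] needs 3 colors (χ ≥ 3).
Vertex 3 is adjacent to every vertex of [1, 2, 4, 5, 6], which already need 3 colors among themselves, so 3 needs a new color (χ ≥ 4).
The coloring below uses 4 colors, so χ(G) = 4.
A valid 4-coloring: color 1: [3]; color 2: [2, 4]; color 3: [5, 6]; color 4: [1].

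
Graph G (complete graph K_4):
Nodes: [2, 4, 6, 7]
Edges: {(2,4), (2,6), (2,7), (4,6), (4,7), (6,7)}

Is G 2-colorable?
No, G is not 2-colorable

The clique on vertices [2, 4, 6, 7] has size 4 > 2, so it alone needs 4 colors.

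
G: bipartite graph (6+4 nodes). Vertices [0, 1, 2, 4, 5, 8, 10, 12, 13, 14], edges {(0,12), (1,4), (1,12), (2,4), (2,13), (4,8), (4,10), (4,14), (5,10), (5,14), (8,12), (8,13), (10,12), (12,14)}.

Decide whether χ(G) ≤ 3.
A valid 3-coloring: color 1: [4, 5, 12, 13]; color 2: [0, 1, 2, 8, 10, 14].
(χ(G) = 2 ≤ 3.)

Yes, G is 3-colorable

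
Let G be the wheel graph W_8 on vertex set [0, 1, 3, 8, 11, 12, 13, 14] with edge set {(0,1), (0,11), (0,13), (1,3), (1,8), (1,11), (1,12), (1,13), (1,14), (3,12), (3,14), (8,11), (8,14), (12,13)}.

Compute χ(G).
χ(G) = 4

Clique number ω(G) = 3 (lower bound: χ ≥ ω).
Odd cycle [8, 11, 0, 13, 12, 3, 14] needs 3 colors (χ ≥ 3).
Vertex 1 is adjacent to every vertex of [0, 3, 8, 11, 12, 13, 14], which already need 3 colors among themselves, so 1 needs a new color (χ ≥ 4).
The coloring below uses 4 colors, so χ(G) = 4.
A valid 4-coloring: color 1: [1]; color 2: [0, 3, 8]; color 3: [11, 13, 14]; color 4: [12].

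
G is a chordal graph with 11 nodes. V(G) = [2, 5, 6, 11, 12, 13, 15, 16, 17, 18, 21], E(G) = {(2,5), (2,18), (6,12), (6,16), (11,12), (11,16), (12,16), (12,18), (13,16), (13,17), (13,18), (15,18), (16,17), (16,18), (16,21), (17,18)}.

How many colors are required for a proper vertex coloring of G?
Clique number ω(G) = 4 (lower bound: χ ≥ ω).
The clique on [13, 16, 17, 18] has size 4, forcing χ ≥ 4, and the coloring below uses 4 colors, so χ(G) = 4.
A valid 4-coloring: color 1: [2, 15, 16]; color 2: [5, 6, 11, 18, 21]; color 3: [12, 13]; color 4: [17].

χ(G) = 4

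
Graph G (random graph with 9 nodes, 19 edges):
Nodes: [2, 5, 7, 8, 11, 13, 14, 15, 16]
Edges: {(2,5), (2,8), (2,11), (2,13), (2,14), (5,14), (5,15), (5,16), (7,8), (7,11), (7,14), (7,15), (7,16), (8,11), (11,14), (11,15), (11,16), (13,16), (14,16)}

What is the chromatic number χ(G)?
χ(G) = 4

Clique number ω(G) = 4 (lower bound: χ ≥ ω).
The clique on [7, 11, 14, 16] has size 4, forcing χ ≥ 4, and the coloring below uses 4 colors, so χ(G) = 4.
A valid 4-coloring: color 1: [5, 11, 13]; color 2: [2, 7]; color 3: [8, 15, 16]; color 4: [14].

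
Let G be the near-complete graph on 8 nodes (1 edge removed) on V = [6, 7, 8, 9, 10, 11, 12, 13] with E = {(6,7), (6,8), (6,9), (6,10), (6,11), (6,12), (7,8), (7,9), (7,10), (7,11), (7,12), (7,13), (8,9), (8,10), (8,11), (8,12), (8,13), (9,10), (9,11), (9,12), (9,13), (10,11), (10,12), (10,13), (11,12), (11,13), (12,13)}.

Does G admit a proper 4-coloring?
No, G is not 4-colorable

The clique on vertices [7, 8, 9, 10, 11, 12, 13] has size 7 > 4, so it alone needs 7 colors.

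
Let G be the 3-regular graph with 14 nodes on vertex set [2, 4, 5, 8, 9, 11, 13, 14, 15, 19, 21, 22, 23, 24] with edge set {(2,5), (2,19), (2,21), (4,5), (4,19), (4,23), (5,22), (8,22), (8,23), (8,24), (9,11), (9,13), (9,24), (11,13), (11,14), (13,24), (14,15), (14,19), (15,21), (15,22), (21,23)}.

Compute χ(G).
Clique number ω(G) = 3 (lower bound: χ ≥ ω).
The clique on [9, 13, 24] has size 3, forcing χ ≥ 3, and the coloring below uses 3 colors, so χ(G) = 3.
A valid 3-coloring: color 1: [5, 11, 15, 19, 23, 24]; color 2: [4, 8, 9, 14, 21]; color 3: [2, 13, 22].

χ(G) = 3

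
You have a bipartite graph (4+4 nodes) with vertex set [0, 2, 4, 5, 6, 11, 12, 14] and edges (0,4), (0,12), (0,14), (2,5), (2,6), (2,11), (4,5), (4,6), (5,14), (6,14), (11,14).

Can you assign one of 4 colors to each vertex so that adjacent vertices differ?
A valid 4-coloring: color 1: [2, 4, 12, 14]; color 2: [0, 5, 6, 11].
(χ(G) = 2 ≤ 4.)

Yes, G is 4-colorable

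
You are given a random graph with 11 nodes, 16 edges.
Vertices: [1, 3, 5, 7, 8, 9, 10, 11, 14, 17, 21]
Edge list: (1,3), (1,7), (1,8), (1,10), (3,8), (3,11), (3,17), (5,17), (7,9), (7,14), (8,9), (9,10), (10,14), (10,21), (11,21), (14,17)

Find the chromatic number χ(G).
Clique number ω(G) = 3 (lower bound: χ ≥ ω).
The clique on [1, 3, 8] has size 3, forcing χ ≥ 3, and the coloring below uses 3 colors, so χ(G) = 3.
A valid 3-coloring: color 1: [3, 5, 7, 10]; color 2: [1, 9, 11, 17]; color 3: [8, 14, 21].

χ(G) = 3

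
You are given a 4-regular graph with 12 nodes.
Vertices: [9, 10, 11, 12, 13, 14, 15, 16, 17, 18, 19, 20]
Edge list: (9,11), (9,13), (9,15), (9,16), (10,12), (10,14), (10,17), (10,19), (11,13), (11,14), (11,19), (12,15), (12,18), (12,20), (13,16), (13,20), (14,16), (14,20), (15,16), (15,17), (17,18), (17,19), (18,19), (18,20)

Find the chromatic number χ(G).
Clique number ω(G) = 3 (lower bound: χ ≥ ω).
The clique on [9, 13, 16] has size 3, forcing χ ≥ 3, and the coloring below uses 3 colors, so χ(G) = 3.
A valid 3-coloring: color 1: [9, 12, 14, 19]; color 2: [11, 16, 17, 20]; color 3: [10, 13, 15, 18].

χ(G) = 3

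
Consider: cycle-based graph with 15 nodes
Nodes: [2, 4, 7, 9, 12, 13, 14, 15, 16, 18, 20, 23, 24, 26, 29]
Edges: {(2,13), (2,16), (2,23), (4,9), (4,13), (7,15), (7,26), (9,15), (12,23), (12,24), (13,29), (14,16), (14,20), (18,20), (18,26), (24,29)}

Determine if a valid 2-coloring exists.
No, G is not 2-colorable

Odd cycle [13, 2, 16, 14, 20, 18, 26, 7, 15, 9, 4] needs 3 colors (χ ≥ 3).
Hence χ(G) ≥ 3 > 2, so no proper 2-coloring exists.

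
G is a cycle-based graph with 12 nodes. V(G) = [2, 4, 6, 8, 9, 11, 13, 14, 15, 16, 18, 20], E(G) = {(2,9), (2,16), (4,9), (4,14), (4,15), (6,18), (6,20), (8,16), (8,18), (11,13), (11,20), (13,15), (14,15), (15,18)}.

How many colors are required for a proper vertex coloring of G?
χ(G) = 3

Clique number ω(G) = 3 (lower bound: χ ≥ ω).
The clique on [4, 14, 15] has size 3, forcing χ ≥ 3, and the coloring below uses 3 colors, so χ(G) = 3.
A valid 3-coloring: color 1: [2, 6, 8, 11, 15]; color 2: [4, 13, 16, 18, 20]; color 3: [9, 14].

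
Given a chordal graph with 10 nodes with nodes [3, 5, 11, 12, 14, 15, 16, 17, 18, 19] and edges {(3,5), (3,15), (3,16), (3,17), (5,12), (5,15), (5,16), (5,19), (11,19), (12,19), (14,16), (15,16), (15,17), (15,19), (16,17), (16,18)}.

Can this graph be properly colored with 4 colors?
Yes, G is 4-colorable

A valid 4-coloring: color 1: [16, 19]; color 2: [11, 12, 14, 15, 18]; color 3: [5, 17]; color 4: [3].
(χ(G) = 4 ≤ 4.)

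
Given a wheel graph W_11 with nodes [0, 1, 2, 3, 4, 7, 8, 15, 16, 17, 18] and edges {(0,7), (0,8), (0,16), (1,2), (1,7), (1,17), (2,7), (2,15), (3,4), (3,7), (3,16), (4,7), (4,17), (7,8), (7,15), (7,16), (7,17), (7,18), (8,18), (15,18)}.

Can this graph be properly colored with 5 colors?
A valid 5-coloring: color 1: [7]; color 2: [1, 4, 8, 15, 16]; color 3: [0, 2, 3, 17, 18].
(χ(G) = 3 ≤ 5.)

Yes, G is 5-colorable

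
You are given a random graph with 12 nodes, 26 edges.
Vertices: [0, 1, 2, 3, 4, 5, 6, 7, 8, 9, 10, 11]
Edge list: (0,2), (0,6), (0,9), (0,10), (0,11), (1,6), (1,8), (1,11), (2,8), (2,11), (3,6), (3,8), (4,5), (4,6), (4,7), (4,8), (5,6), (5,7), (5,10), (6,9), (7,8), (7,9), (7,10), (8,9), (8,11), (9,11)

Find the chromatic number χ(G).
Clique number ω(G) = 3 (lower bound: χ ≥ ω).
The clique on [0, 9, 11] has size 3, forcing χ ≥ 3, and the coloring below uses 3 colors, so χ(G) = 3.
A valid 3-coloring: color 1: [0, 5, 8]; color 2: [6, 7, 11]; color 3: [1, 2, 3, 4, 9, 10].

χ(G) = 3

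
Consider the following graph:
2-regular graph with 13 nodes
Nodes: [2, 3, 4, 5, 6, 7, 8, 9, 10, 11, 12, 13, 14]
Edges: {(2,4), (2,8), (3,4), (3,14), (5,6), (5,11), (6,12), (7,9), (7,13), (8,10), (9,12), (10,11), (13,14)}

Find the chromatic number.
χ(G) = 3

Clique number ω(G) = 2 (lower bound: χ ≥ ω).
Odd cycle [5, 11, 10, 8, 2, 4, 3, 14, 13, 7, 9, 12, 6] needs 3 colors (χ ≥ 3).
The coloring below uses 3 colors, so χ(G) = 3.
A valid 3-coloring: color 1: [2, 5, 7, 10, 12, 14]; color 2: [4, 6, 8, 9, 11, 13]; color 3: [3].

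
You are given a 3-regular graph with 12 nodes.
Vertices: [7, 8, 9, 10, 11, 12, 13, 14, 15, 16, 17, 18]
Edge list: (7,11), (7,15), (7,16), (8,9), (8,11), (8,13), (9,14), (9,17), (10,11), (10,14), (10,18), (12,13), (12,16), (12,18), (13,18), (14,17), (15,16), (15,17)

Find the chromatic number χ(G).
Clique number ω(G) = 3 (lower bound: χ ≥ ω).
The clique on [7, 15, 16] has size 3, forcing χ ≥ 3, and the coloring below uses 3 colors, so χ(G) = 3.
A valid 3-coloring: color 1: [7, 9, 10, 13]; color 2: [11, 12, 14, 15]; color 3: [8, 16, 17, 18].

χ(G) = 3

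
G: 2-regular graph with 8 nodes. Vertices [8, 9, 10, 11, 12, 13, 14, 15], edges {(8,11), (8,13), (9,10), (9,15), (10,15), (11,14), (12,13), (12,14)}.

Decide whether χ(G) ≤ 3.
A valid 3-coloring: color 1: [8, 10, 14]; color 2: [9, 11, 13]; color 3: [12, 15].
(χ(G) = 3 ≤ 3.)

Yes, G is 3-colorable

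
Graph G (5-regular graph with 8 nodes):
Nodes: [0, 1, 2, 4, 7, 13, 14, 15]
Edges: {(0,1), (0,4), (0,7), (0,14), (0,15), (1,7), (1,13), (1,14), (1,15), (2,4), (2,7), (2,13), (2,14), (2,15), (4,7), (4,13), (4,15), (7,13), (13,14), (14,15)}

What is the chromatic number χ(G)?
Clique number ω(G) = 4 (lower bound: χ ≥ ω).
The clique on [0, 1, 14, 15] has size 4, forcing χ ≥ 4, and the coloring below uses 4 colors, so χ(G) = 4.
A valid 4-coloring: color 1: [7, 15]; color 2: [4, 14]; color 3: [1, 2]; color 4: [0, 13].

χ(G) = 4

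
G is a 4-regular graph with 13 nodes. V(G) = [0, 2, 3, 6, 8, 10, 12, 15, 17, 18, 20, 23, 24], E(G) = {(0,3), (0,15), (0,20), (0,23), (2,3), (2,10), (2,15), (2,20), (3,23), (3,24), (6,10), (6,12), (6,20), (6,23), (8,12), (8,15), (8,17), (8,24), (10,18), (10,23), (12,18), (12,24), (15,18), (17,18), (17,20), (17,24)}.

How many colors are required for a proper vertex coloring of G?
Clique number ω(G) = 3 (lower bound: χ ≥ ω).
The clique on [0, 3, 23] has size 3, forcing χ ≥ 3, and the coloring below uses 3 colors, so χ(G) = 3.
A valid 3-coloring: color 1: [3, 10, 12, 15, 17]; color 2: [8, 18, 20, 23]; color 3: [0, 2, 6, 24].

χ(G) = 3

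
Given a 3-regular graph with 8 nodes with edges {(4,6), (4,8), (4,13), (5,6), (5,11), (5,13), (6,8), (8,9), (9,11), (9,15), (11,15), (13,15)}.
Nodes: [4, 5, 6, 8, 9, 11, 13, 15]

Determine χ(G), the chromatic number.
Clique number ω(G) = 3 (lower bound: χ ≥ ω).
The clique on [4, 6, 8] has size 3, forcing χ ≥ 3, and the coloring below uses 3 colors, so χ(G) = 3.
A valid 3-coloring: color 1: [5, 8, 15]; color 2: [4, 9]; color 3: [6, 11, 13].

χ(G) = 3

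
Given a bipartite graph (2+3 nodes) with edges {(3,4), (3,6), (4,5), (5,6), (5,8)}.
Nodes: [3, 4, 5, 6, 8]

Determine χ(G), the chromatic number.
Clique number ω(G) = 2 (lower bound: χ ≥ ω).
The graph is bipartite (no odd cycle), so 2 colors suffice: χ(G) = 2.
A valid 2-coloring: color 1: [3, 5]; color 2: [4, 6, 8].

χ(G) = 2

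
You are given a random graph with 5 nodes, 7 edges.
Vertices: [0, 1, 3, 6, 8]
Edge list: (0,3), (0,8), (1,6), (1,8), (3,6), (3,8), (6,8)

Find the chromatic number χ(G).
Clique number ω(G) = 3 (lower bound: χ ≥ ω).
The clique on [1, 6, 8] has size 3, forcing χ ≥ 3, and the coloring below uses 3 colors, so χ(G) = 3.
A valid 3-coloring: color 1: [8]; color 2: [1, 3]; color 3: [0, 6].

χ(G) = 3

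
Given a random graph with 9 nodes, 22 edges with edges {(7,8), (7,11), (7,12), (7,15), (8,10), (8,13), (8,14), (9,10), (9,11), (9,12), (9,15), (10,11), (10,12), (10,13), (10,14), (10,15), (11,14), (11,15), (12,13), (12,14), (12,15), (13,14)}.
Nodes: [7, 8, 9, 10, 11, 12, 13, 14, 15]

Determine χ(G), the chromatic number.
Clique number ω(G) = 4 (lower bound: χ ≥ ω).
The clique on [8, 10, 13, 14] has size 4, forcing χ ≥ 4, and the coloring below uses 4 colors, so χ(G) = 4.
A valid 4-coloring: color 1: [7, 10]; color 2: [8, 11, 12]; color 3: [14, 15]; color 4: [9, 13].

χ(G) = 4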